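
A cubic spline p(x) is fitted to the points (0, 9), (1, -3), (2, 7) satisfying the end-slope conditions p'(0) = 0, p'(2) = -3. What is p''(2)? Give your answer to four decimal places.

With M_i denoting the second derivative at x_i, h_i = 1, 1, and Δ_i = (y_(i+1) − y_i)/h_i = -12, 10:
  1·M_0 + 4·M_1 + 1·M_2 = 6(Δ_1 - Δ_0) = 132
Clamped end conditions give two more equations: 2h_0·M_0 + h_0·M_1 = 6(Δ_0 - p'(0)) = -72 and h_1·M_1 + 2h_1·M_2 = 6(p'(2) - Δ_1) = -78.
Forward elimination and back-substitution give M_0 = -141/2, M_1 = 69, M_2 = -147/2.

-73.5000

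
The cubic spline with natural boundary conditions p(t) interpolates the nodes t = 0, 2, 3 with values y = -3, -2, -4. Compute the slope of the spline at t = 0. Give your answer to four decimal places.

Write m_i for p''(x_i). With h_i = 2, 1 and divided differences Δ_i = 1/2, -2, the continuity of p' gives the tridiagonal system
  2·m_0 + 6·m_1 + 1·m_2 = 6(Δ_1 - Δ_0) = -15
Natural end conditions: m_0 = m_2 = 0.
Forward elimination and back-substitution give m_0 = 0, m_1 = -5/2, m_2 = 0.
On [0, 2], p'(t) = b_0 + 2c_0·t + 3d_0·t² with b_0 = Δ_0 - h_0(2m_0 + m_1)/6 = 4/3, c_0 = m_0/2 = 0, d_0 = (m_1 - m_0)/(6h_0) = -5/24. So p'(0) = 4/3.

1.3333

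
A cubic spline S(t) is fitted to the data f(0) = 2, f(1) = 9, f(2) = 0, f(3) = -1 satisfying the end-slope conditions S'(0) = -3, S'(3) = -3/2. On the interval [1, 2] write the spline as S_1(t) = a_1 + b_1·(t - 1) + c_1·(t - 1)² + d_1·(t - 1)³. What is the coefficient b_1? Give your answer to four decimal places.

1.1000

Let M_i = S''(x_i). Step sizes h_i = 1, 1, 1; slopes of the chords Δ_i = (y_(i+1) - y_i)/h_i = 7, -9, -1.
  1·M_0 + 4·M_1 + 1·M_2 = 6(Δ_1 - Δ_0) = -96
  1·M_1 + 4·M_2 + 1·M_3 = 6(Δ_2 - Δ_1) = 48
Clamped end conditions give two more equations: 2h_0·M_0 + h_0·M_1 = 6(Δ_0 - S'(0)) = 60 and h_2·M_2 + 2h_2·M_3 = 6(S'(3) - Δ_2) = -3.
Forward elimination and back-substitution give M_0 = 259/5, M_1 = -218/5, M_2 = 133/5, M_3 = -74/5.
On [1, 2], with S_1(t) = a_1 + b_1·(t - 1) + c_1·(t - 1)² + d_1·(t - 1)³: c_1 = M_1/2 = -109/5, d_1 = (M_2 - M_1)/(6h_1) = 117/10, b_1 = Δ_1 - h_1(2M_1 + M_2)/6 = 11/10.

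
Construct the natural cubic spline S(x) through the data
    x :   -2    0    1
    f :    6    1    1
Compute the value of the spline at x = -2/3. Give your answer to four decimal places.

Put M_i = S'' at the i-th knot. Here h = (2, 1) and Δ = (-5/2, 0), so the interior equations h_(i-1)·M_(i-1) + 2(h_(i-1)+h_i)·M_i + h_i·M_(i+1) = 6(Δ_i − Δ_(i-1)) read
  2·M_0 + 6·M_1 + 1·M_2 = 6(Δ_1 - Δ_0) = 15
Natural end conditions: M_0 = M_2 = 0.
Hence M_0 = 0, M_1 = 5/2, M_2 = 0.
On [-2, 0], S(x) = 6 - 10/3·(x + 2) + 0·(x + 2)² + 5/24·(x + 2)³.
With (x + 2) = 4/3: S(-2/3) = 166/81.

2.0494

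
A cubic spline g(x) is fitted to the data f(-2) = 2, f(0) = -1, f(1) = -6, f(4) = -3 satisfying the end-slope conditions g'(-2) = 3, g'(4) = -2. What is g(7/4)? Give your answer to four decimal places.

Write m_i for g''(x_i). With h_i = 2, 1, 3 and divided differences Δ_i = -3/2, -5, 1, the continuity of g' gives the tridiagonal system
  2·m_0 + 6·m_1 + 1·m_2 = 6(Δ_1 - Δ_0) = -21
  1·m_1 + 8·m_2 + 3·m_3 = 6(Δ_2 - Δ_1) = 36
Clamped end conditions give two more equations: 2h_0·m_0 + h_0·m_1 = 6(Δ_0 - g'(-2)) = -27 and h_2·m_2 + 2h_2·m_3 = 6(g'(4) - Δ_2) = -18.
Solving the tridiagonal system: m_0 = -221/42, m_1 = -125/42, m_2 = 155/21, m_3 = -281/42.
On [1, 4], g(x) = -6 - 85/28·(x - 1) + 155/42·(x - 1)² - 197/252·(x - 1)³.
With (x - 1) = 3/4: g(7/4) = -11703/1792.

-6.5307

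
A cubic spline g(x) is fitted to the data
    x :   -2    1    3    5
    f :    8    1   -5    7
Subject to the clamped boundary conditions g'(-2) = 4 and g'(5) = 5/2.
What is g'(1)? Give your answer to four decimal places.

Write σ_i for g''(x_i). With h_i = 3, 2, 2 and divided differences Δ_i = -7/3, -3, 6, the continuity of g' gives the tridiagonal system
  3·σ_0 + 10·σ_1 + 2·σ_2 = 6(Δ_1 - Δ_0) = -4
  2·σ_1 + 8·σ_2 + 2·σ_3 = 6(Δ_2 - Δ_1) = 54
Clamped end conditions give two more equations: 2h_0·σ_0 + h_0·σ_1 = 6(Δ_0 - g'(-2)) = -38 and h_2·σ_2 + 2h_2·σ_3 = 6(g'(5) - Δ_2) = -21.
Solving the tridiagonal system: σ_0 = -679/111, σ_1 = -16/37, σ_2 = 691/74, σ_3 = -367/37.
On [1, 3], g'(x) = b_1 + 2c_1·(x - 1) + 3d_1·(x - 1)² with b_1 = Δ_1 - h_1(2σ_1 + σ_2)/6 = -431/74, c_1 = σ_1/2 = -8/37, d_1 = (σ_2 - σ_1)/(6h_1) = 241/296. So g'(1) = -431/74.

-5.8243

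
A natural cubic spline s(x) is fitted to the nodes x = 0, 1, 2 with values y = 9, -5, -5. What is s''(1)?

With M_i denoting the second derivative at x_i, h_i = 1, 1, and Δ_i = (y_(i+1) − y_i)/h_i = -14, 0:
  1·M_0 + 4·M_1 + 1·M_2 = 6(Δ_1 - Δ_0) = 84
Natural end conditions: M_0 = M_2 = 0.
Hence M_0 = 0, M_1 = 21, M_2 = 0.

21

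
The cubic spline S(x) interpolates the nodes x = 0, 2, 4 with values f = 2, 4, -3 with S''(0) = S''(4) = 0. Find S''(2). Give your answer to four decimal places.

-3.3750

With σ_i denoting the second derivative at x_i, h_i = 2, 2, and Δ_i = (y_(i+1) − y_i)/h_i = 1, -7/2:
  2·σ_0 + 8·σ_1 + 2·σ_2 = 6(Δ_1 - Δ_0) = -27
Natural end conditions: σ_0 = σ_2 = 0.
Forward elimination and back-substitution give σ_0 = 0, σ_1 = -27/8, σ_2 = 0.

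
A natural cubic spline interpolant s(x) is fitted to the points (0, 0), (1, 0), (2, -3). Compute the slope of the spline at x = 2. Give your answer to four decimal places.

-3.7500

With m_i denoting the second derivative at x_i, h_i = 1, 1, and Δ_i = (y_(i+1) − y_i)/h_i = 0, -3:
  1·m_0 + 4·m_1 + 1·m_2 = 6(Δ_1 - Δ_0) = -18
Natural end conditions: m_0 = m_2 = 0.
Hence m_0 = 0, m_1 = -9/2, m_2 = 0.
On [1, 2], s'(x) = b_1 + 2c_1·(x - 1) + 3d_1·(x - 1)² with b_1 = Δ_1 - h_1(2m_1 + m_2)/6 = -3/2, c_1 = m_1/2 = -9/4, d_1 = (m_2 - m_1)/(6h_1) = 3/4. So s'(2) = -15/4.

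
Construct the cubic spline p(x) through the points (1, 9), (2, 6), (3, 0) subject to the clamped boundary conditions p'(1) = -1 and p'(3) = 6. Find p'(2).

Put σ_i = p'' at the i-th knot. Here h = (1, 1) and Δ = (-3, -6), so the interior equations h_(i-1)·σ_(i-1) + 2(h_(i-1)+h_i)·σ_i + h_i·σ_(i+1) = 6(Δ_i − Δ_(i-1)) read
  1·σ_0 + 4·σ_1 + 1·σ_2 = 6(Δ_1 - Δ_0) = -18
Clamped end conditions give two more equations: 2h_0·σ_0 + h_0·σ_1 = 6(Δ_0 - p'(1)) = -12 and h_1·σ_1 + 2h_1·σ_2 = 6(p'(3) - Δ_1) = 72.
Forward elimination and back-substitution give σ_0 = 2, σ_1 = -16, σ_2 = 44.
On [2, 3], p'(x) = b_1 + 2c_1·(x - 2) + 3d_1·(x - 2)² with b_1 = Δ_1 - h_1(2σ_1 + σ_2)/6 = -8, c_1 = σ_1/2 = -8, d_1 = (σ_2 - σ_1)/(6h_1) = 10. So p'(2) = -8.

-8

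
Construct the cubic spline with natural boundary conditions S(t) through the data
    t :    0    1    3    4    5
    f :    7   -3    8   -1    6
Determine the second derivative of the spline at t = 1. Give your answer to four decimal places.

24.8115

Let M_i = S''(x_i). Step sizes h_i = 1, 2, 1, 1; slopes of the chords Δ_i = (y_(i+1) - y_i)/h_i = -10, 11/2, -9, 7.
  1·M_0 + 6·M_1 + 2·M_2 = 6(Δ_1 - Δ_0) = 93
  2·M_1 + 6·M_2 + 1·M_3 = 6(Δ_2 - Δ_1) = -87
  1·M_2 + 4·M_3 + 1·M_4 = 6(Δ_3 - Δ_2) = 96
Natural end conditions: M_0 = M_4 = 0.
Solving the tridiagonal system: M_0 = 0, M_1 = 3027/122, M_2 = -1704/61, M_3 = 1890/61, M_4 = 0.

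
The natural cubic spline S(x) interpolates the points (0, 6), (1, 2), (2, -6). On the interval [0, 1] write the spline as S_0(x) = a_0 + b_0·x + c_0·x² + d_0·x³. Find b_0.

Let M_i = S''(x_i). Step sizes h_i = 1, 1; slopes of the chords Δ_i = (y_(i+1) - y_i)/h_i = -4, -8.
  1·M_0 + 4·M_1 + 1·M_2 = 6(Δ_1 - Δ_0) = -24
Natural end conditions: M_0 = M_2 = 0.
Solving: M_0 = 0, M_1 = -6, M_2 = 0.
On [0, 1], with S_0(x) = a_0 + b_0·x + c_0·x² + d_0·x³: c_0 = M_0/2 = 0, d_0 = (M_1 - M_0)/(6h_0) = -1, b_0 = Δ_0 - h_0(2M_0 + M_1)/6 = -3.

-3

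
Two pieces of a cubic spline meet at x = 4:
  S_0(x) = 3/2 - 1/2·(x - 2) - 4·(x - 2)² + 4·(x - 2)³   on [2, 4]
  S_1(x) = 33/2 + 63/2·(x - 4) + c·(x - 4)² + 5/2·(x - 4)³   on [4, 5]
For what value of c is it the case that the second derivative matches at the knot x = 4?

S_0''(x) = -8 + 24·(x - 2), so S_0''(4) = 40. On the right, S_1''(4) = 2c, so c = 20.

20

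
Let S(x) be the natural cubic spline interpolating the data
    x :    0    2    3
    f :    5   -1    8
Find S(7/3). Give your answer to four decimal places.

1.2593

With σ_i denoting the second derivative at x_i, h_i = 2, 1, and Δ_i = (y_(i+1) − y_i)/h_i = -3, 9:
  2·σ_0 + 6·σ_1 + 1·σ_2 = 6(Δ_1 - Δ_0) = 72
Natural end conditions: σ_0 = σ_2 = 0.
Forward elimination and back-substitution give σ_0 = 0, σ_1 = 12, σ_2 = 0.
On [2, 3], S(x) = -1 + 5·(x - 2) + 6·(x - 2)² - 2·(x - 2)³.
With (x - 2) = 1/3: S(7/3) = 34/27.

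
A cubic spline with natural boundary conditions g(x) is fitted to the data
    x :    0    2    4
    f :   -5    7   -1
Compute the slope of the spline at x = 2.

Let σ_i = g''(x_i). Step sizes h_i = 2, 2; slopes of the chords Δ_i = (y_(i+1) - y_i)/h_i = 6, -4.
  2·σ_0 + 8·σ_1 + 2·σ_2 = 6(Δ_1 - Δ_0) = -60
Natural end conditions: σ_0 = σ_2 = 0.
Solving: σ_0 = 0, σ_1 = -15/2, σ_2 = 0.
On [2, 4], g'(x) = b_1 + 2c_1·(x - 2) + 3d_1·(x - 2)² with b_1 = Δ_1 - h_1(2σ_1 + σ_2)/6 = 1, c_1 = σ_1/2 = -15/4, d_1 = (σ_2 - σ_1)/(6h_1) = 5/8. So g'(2) = 1.

1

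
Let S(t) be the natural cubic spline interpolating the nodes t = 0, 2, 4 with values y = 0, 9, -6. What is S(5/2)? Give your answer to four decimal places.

Let σ_i = S''(x_i). Step sizes h_i = 2, 2; slopes of the chords Δ_i = (y_(i+1) - y_i)/h_i = 9/2, -15/2.
  2·σ_0 + 8·σ_1 + 2·σ_2 = 6(Δ_1 - Δ_0) = -72
Natural end conditions: σ_0 = σ_2 = 0.
Solving: σ_0 = 0, σ_1 = -9, σ_2 = 0.
On [2, 4], S(t) = 9 - 3/2·(t - 2) - 9/2·(t - 2)² + 3/4·(t - 2)³.
With (t - 2) = 1/2: S(5/2) = 231/32.

7.2188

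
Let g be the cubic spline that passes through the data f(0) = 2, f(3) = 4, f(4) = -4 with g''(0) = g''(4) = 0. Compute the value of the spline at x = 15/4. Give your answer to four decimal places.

-1.7461

Let m_i = g''(x_i). Step sizes h_i = 3, 1; slopes of the chords Δ_i = (y_(i+1) - y_i)/h_i = 2/3, -8.
  3·m_0 + 8·m_1 + 1·m_2 = 6(Δ_1 - Δ_0) = -52
Natural end conditions: m_0 = m_2 = 0.
Solving the tridiagonal system: m_0 = 0, m_1 = -13/2, m_2 = 0.
On [3, 4], g(x) = 4 - 35/6·(x - 3) - 13/4·(x - 3)² + 13/12·(x - 3)³.
With (x - 3) = 3/4: g(15/4) = -447/256.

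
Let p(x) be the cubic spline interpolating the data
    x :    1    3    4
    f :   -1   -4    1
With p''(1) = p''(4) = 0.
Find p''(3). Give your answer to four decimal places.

Put σ_i = p'' at the i-th knot. Here h = (2, 1) and Δ = (-3/2, 5), so the interior equations h_(i-1)·σ_(i-1) + 2(h_(i-1)+h_i)·σ_i + h_i·σ_(i+1) = 6(Δ_i − Δ_(i-1)) read
  2·σ_0 + 6·σ_1 + 1·σ_2 = 6(Δ_1 - Δ_0) = 39
Natural end conditions: σ_0 = σ_2 = 0.
Hence σ_0 = 0, σ_1 = 13/2, σ_2 = 0.

6.5000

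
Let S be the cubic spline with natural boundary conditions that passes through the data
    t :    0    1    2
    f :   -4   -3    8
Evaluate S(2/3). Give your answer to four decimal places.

Put σ_i = S'' at the i-th knot. Here h = (1, 1) and Δ = (1, 11), so the interior equations h_(i-1)·σ_(i-1) + 2(h_(i-1)+h_i)·σ_i + h_i·σ_(i+1) = 6(Δ_i − Δ_(i-1)) read
  1·σ_0 + 4·σ_1 + 1·σ_2 = 6(Δ_1 - Δ_0) = 60
Natural end conditions: σ_0 = σ_2 = 0.
Hence σ_0 = 0, σ_1 = 15, σ_2 = 0.
On [0, 1], S(t) = -4 - 3/2·t + 0·t² + 5/2·t³.
With t = 2/3: S(2/3) = -115/27.

-4.2593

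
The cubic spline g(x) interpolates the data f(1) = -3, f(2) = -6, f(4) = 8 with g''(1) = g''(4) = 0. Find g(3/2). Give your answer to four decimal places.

Write σ_i for g''(x_i). With h_i = 1, 2 and divided differences Δ_i = -3, 7, the continuity of g' gives the tridiagonal system
  1·σ_0 + 6·σ_1 + 2·σ_2 = 6(Δ_1 - Δ_0) = 60
Natural end conditions: σ_0 = σ_2 = 0.
Solving: σ_0 = 0, σ_1 = 10, σ_2 = 0.
On [1, 2], g(x) = -3 - 14/3·(x - 1) + 0·(x - 1)² + 5/3·(x - 1)³.
With (x - 1) = 1/2: g(3/2) = -41/8.

-5.1250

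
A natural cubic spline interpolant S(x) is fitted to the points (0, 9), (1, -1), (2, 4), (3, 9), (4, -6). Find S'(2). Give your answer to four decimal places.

Put σ_i = S'' at the i-th knot. Here h = (1, 1, 1, 1) and Δ = (-10, 5, 5, -15), so the interior equations h_(i-1)·σ_(i-1) + 2(h_(i-1)+h_i)·σ_i + h_i·σ_(i+1) = 6(Δ_i − Δ_(i-1)) read
  1·σ_0 + 4·σ_1 + 1·σ_2 = 6(Δ_1 - Δ_0) = 90
  1·σ_1 + 4·σ_2 + 1·σ_3 = 6(Δ_2 - Δ_1) = 0
  1·σ_2 + 4·σ_3 + 1·σ_4 = 6(Δ_3 - Δ_2) = -120
Natural end conditions: σ_0 = σ_4 = 0.
Hence σ_0 = 0, σ_1 = 615/28, σ_2 = 15/7, σ_3 = -855/28, σ_4 = 0.
On [2, 3], S'(x) = b_2 + 2c_2·(x - 2) + 3d_2·(x - 2)² with b_2 = Δ_2 - h_2(2σ_2 + σ_3)/6 = 75/8, c_2 = σ_2/2 = 15/14, d_2 = (σ_3 - σ_2)/(6h_2) = -305/56. So S'(2) = 75/8.

9.3750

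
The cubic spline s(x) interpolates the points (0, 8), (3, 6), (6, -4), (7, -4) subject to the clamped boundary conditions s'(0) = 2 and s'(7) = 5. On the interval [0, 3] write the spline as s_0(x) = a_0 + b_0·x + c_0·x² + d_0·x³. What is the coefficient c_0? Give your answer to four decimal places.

-1.0645

Put m_i = s'' at the i-th knot. Here h = (3, 3, 1) and Δ = (-2/3, -10/3, 0), so the interior equations h_(i-1)·m_(i-1) + 2(h_(i-1)+h_i)·m_i + h_i·m_(i+1) = 6(Δ_i − Δ_(i-1)) read
  3·m_0 + 12·m_1 + 3·m_2 = 6(Δ_1 - Δ_0) = -16
  3·m_1 + 8·m_2 + 1·m_3 = 6(Δ_2 - Δ_1) = 20
Clamped end conditions give two more equations: 2h_0·m_0 + h_0·m_1 = 6(Δ_0 - s'(0)) = -16 and h_2·m_2 + 2h_2·m_3 = 6(s'(7) - Δ_2) = 30.
Hence m_0 = -66/31, m_1 = -100/93, m_2 = 34/31, m_3 = 448/31.
On [0, 3], with s_0(x) = a_0 + b_0·x + c_0·x² + d_0·x³: c_0 = m_0/2 = -33/31, d_0 = (m_1 - m_0)/(6h_0) = 49/837, b_0 = Δ_0 - h_0(2m_0 + m_1)/6 = 2.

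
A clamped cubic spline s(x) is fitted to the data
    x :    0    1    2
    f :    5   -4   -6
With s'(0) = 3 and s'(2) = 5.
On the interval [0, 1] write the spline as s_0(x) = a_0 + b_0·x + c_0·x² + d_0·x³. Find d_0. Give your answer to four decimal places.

Let m_i = s''(x_i). Step sizes h_i = 1, 1; slopes of the chords Δ_i = (y_(i+1) - y_i)/h_i = -9, -2.
  1·m_0 + 4·m_1 + 1·m_2 = 6(Δ_1 - Δ_0) = 42
Clamped end conditions give two more equations: 2h_0·m_0 + h_0·m_1 = 6(Δ_0 - s'(0)) = -72 and h_1·m_1 + 2h_1·m_2 = 6(s'(2) - Δ_1) = 42.
Hence m_0 = -91/2, m_1 = 19, m_2 = 23/2.
On [0, 1], with s_0(x) = a_0 + b_0·x + c_0·x² + d_0·x³: c_0 = m_0/2 = -91/4, d_0 = (m_1 - m_0)/(6h_0) = 43/4, b_0 = Δ_0 - h_0(2m_0 + m_1)/6 = 3.

10.7500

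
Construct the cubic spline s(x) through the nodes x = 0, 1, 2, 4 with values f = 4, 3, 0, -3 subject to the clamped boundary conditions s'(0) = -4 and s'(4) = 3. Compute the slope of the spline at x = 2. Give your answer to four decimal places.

Write M_i for s''(x_i). With h_i = 1, 1, 2 and divided differences Δ_i = -1, -3, -3/2, the continuity of s' gives the tridiagonal system
  1·M_0 + 4·M_1 + 1·M_2 = 6(Δ_1 - Δ_0) = -12
  1·M_1 + 6·M_2 + 2·M_3 = 6(Δ_2 - Δ_1) = 9
Clamped end conditions give two more equations: 2h_0·M_0 + h_0·M_1 = 6(Δ_0 - s'(0)) = 18 and h_2·M_2 + 2h_2·M_3 = 6(s'(4) - Δ_2) = 27.
Solving: M_0 = 265/22, M_1 = -67/11, M_2 = 7/22, M_3 = 145/22.
On [2, 4], s'(x) = b_2 + 2c_2·(x - 2) + 3d_2·(x - 2)² with b_2 = Δ_2 - h_2(2M_2 + M_3)/6 = -43/11, c_2 = M_2/2 = 7/44, d_2 = (M_3 - M_2)/(6h_2) = 23/44. So s'(2) = -43/11.

-3.9091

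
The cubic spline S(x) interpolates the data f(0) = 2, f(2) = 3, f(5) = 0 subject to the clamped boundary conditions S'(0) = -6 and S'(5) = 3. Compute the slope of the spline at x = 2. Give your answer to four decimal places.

1.0500

Put M_i = S'' at the i-th knot. Here h = (2, 3) and Δ = (1/2, -1), so the interior equations h_(i-1)·M_(i-1) + 2(h_(i-1)+h_i)·M_i + h_i·M_(i+1) = 6(Δ_i − Δ_(i-1)) read
  2·M_0 + 10·M_1 + 3·M_2 = 6(Δ_1 - Δ_0) = -9
Clamped end conditions give two more equations: 2h_0·M_0 + h_0·M_1 = 6(Δ_0 - S'(0)) = 39 and h_1·M_1 + 2h_1·M_2 = 6(S'(5) - Δ_1) = 24.
Forward elimination and back-substitution give M_0 = 249/20, M_1 = -27/5, M_2 = 67/10.
On [2, 5], S'(x) = b_1 + 2c_1·(x - 2) + 3d_1·(x - 2)² with b_1 = Δ_1 - h_1(2M_1 + M_2)/6 = 21/20, c_1 = M_1/2 = -27/10, d_1 = (M_2 - M_1)/(6h_1) = 121/180. So S'(2) = 21/20.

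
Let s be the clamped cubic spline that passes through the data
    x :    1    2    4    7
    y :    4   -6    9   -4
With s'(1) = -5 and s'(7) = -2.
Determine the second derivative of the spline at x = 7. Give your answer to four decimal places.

Write M_i for s''(x_i). With h_i = 1, 2, 3 and divided differences Δ_i = -10, 15/2, -13/3, the continuity of s' gives the tridiagonal system
  1·M_0 + 6·M_1 + 2·M_2 = 6(Δ_1 - Δ_0) = 105
  2·M_1 + 10·M_2 + 3·M_3 = 6(Δ_2 - Δ_1) = -71
Clamped end conditions give two more equations: 2h_0·M_0 + h_0·M_1 = 6(Δ_0 - s'(1)) = -30 and h_2·M_2 + 2h_2·M_3 = 6(s'(7) - Δ_2) = 14.
Hence M_0 = -1639/57, M_1 = 1568/57, M_2 = -892/57, M_3 = 193/19.

10.1579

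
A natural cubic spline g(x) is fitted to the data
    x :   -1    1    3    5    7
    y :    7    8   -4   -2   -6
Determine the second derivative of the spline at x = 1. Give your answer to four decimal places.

-6.8839

With σ_i denoting the second derivative at x_i, h_i = 2, 2, 2, 2, and Δ_i = (y_(i+1) − y_i)/h_i = 1/2, -6, 1, -2:
  2·σ_0 + 8·σ_1 + 2·σ_2 = 6(Δ_1 - Δ_0) = -39
  2·σ_1 + 8·σ_2 + 2·σ_3 = 6(Δ_2 - Δ_1) = 42
  2·σ_2 + 8·σ_3 + 2·σ_4 = 6(Δ_3 - Δ_2) = -18
Natural end conditions: σ_0 = σ_4 = 0.
Hence σ_0 = 0, σ_1 = -771/112, σ_2 = 225/28, σ_3 = -477/112, σ_4 = 0.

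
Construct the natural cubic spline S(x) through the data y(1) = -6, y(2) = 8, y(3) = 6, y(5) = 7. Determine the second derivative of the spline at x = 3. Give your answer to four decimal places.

6.7826

Write M_i for S''(x_i). With h_i = 1, 1, 2 and divided differences Δ_i = 14, -2, 1/2, the continuity of S' gives the tridiagonal system
  1·M_0 + 4·M_1 + 1·M_2 = 6(Δ_1 - Δ_0) = -96
  1·M_1 + 6·M_2 + 2·M_3 = 6(Δ_2 - Δ_1) = 15
Natural end conditions: M_0 = M_3 = 0.
Solving: M_0 = 0, M_1 = -591/23, M_2 = 156/23, M_3 = 0.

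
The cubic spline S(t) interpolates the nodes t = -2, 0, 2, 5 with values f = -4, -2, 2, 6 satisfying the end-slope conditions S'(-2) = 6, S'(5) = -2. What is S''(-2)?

-9

Let M_i = S''(x_i). Step sizes h_i = 2, 2, 3; slopes of the chords Δ_i = (y_(i+1) - y_i)/h_i = 1, 2, 4/3.
  2·M_0 + 8·M_1 + 2·M_2 = 6(Δ_1 - Δ_0) = 6
  2·M_1 + 10·M_2 + 3·M_3 = 6(Δ_2 - Δ_1) = -4
Clamped end conditions give two more equations: 2h_0·M_0 + h_0·M_1 = 6(Δ_0 - S'(-2)) = -30 and h_2·M_2 + 2h_2·M_3 = 6(S'(5) - Δ_2) = -20.
Solving the tridiagonal system: M_0 = -9, M_1 = 3, M_2 = 0, M_3 = -10/3.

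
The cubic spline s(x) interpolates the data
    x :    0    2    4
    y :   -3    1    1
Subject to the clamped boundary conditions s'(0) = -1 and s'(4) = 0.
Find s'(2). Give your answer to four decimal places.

1.7500

Write M_i for s''(x_i). With h_i = 2, 2 and divided differences Δ_i = 2, 0, the continuity of s' gives the tridiagonal system
  2·M_0 + 8·M_1 + 2·M_2 = 6(Δ_1 - Δ_0) = -12
Clamped end conditions give two more equations: 2h_0·M_0 + h_0·M_1 = 6(Δ_0 - s'(0)) = 18 and h_1·M_1 + 2h_1·M_2 = 6(s'(4) - Δ_1) = 0.
Forward elimination and back-substitution give M_0 = 25/4, M_1 = -7/2, M_2 = 7/4.
On [2, 4], s'(x) = b_1 + 2c_1·(x - 2) + 3d_1·(x - 2)² with b_1 = Δ_1 - h_1(2M_1 + M_2)/6 = 7/4, c_1 = M_1/2 = -7/4, d_1 = (M_2 - M_1)/(6h_1) = 7/16. So s'(2) = 7/4.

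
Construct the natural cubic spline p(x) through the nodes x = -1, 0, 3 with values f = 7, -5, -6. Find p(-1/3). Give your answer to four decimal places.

Write M_i for p''(x_i). With h_i = 1, 3 and divided differences Δ_i = -12, -1/3, the continuity of p' gives the tridiagonal system
  1·M_0 + 8·M_1 + 3·M_2 = 6(Δ_1 - Δ_0) = 70
Natural end conditions: M_0 = M_2 = 0.
Solving the tridiagonal system: M_0 = 0, M_1 = 35/4, M_2 = 0.
On [-1, 0], p(x) = 7 - 323/24·(x + 1) + 0·(x + 1)² + 35/24·(x + 1)³.
With (x + 1) = 2/3: p(-1/3) = -499/324.

-1.5401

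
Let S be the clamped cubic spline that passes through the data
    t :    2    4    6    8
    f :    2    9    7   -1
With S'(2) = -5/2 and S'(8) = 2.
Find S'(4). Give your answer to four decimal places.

Put M_i = S'' at the i-th knot. Here h = (2, 2, 2) and Δ = (7/2, -1, -4), so the interior equations h_(i-1)·M_(i-1) + 2(h_(i-1)+h_i)·M_i + h_i·M_(i+1) = 6(Δ_i − Δ_(i-1)) read
  2·M_0 + 8·M_1 + 2·M_2 = 6(Δ_1 - Δ_0) = -27
  2·M_1 + 8·M_2 + 2·M_3 = 6(Δ_2 - Δ_1) = -18
Clamped end conditions give two more equations: 2h_0·M_0 + h_0·M_1 = 6(Δ_0 - S'(2)) = 36 and h_2·M_2 + 2h_2·M_3 = 6(S'(8) - Δ_2) = 36.
Solving: M_0 = 117/10, M_1 = -27/5, M_2 = -18/5, M_3 = 54/5.
On [4, 6], S'(t) = b_1 + 2c_1·(t - 4) + 3d_1·(t - 4)² with b_1 = Δ_1 - h_1(2M_1 + M_2)/6 = 19/5, c_1 = M_1/2 = -27/10, d_1 = (M_2 - M_1)/(6h_1) = 3/20. So S'(4) = 19/5.

3.8000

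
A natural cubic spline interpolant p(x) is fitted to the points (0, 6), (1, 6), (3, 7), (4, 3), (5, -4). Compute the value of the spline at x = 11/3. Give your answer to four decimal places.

Write m_i for p''(x_i). With h_i = 1, 2, 1, 1 and divided differences Δ_i = 0, 1/2, -4, -7, the continuity of p' gives the tridiagonal system
  1·m_0 + 6·m_1 + 2·m_2 = 6(Δ_1 - Δ_0) = 3
  2·m_1 + 6·m_2 + 1·m_3 = 6(Δ_2 - Δ_1) = -27
  1·m_2 + 4·m_3 + 1·m_4 = 6(Δ_3 - Δ_2) = -18
Natural end conditions: m_0 = m_4 = 0.
Solving the tridiagonal system: m_0 = 0, m_1 = 249/122, m_2 = -282/61, m_3 = -204/61, m_4 = 0.
On [3, 4], p(x) = 7 - 116/61·(x - 3) - 141/61·(x - 3)² + 13/61·(x - 3)³.
With (x - 3) = 2/3: p(11/3) = 7853/1647.

4.7681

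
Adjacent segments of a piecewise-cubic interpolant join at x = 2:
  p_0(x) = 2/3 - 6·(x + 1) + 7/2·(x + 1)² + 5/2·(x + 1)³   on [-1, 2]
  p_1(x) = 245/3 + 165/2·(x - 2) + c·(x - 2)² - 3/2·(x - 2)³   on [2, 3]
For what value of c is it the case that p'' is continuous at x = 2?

p_0''(x) = 7 + 15·(x + 1), so p_0''(2) = 52. On the right, p_1''(2) = 2c, so c = 26.

26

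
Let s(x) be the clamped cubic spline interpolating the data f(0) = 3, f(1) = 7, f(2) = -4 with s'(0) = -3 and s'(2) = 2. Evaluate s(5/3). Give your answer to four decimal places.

-1.8148

Write σ_i for s''(x_i). With h_i = 1, 1 and divided differences Δ_i = 4, -11, the continuity of s' gives the tridiagonal system
  1·σ_0 + 4·σ_1 + 1·σ_2 = 6(Δ_1 - Δ_0) = -90
Clamped end conditions give two more equations: 2h_0·σ_0 + h_0·σ_1 = 6(Δ_0 - s'(0)) = 42 and h_1·σ_1 + 2h_1·σ_2 = 6(s'(2) - Δ_1) = 78.
Solving: σ_0 = 46, σ_1 = -50, σ_2 = 64.
On [1, 2], s(x) = 7 - 5·(x - 1) - 25·(x - 1)² + 19·(x - 1)³.
With (x - 1) = 2/3: s(5/3) = -49/27.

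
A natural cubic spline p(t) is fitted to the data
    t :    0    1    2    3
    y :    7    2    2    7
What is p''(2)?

Let M_i = p''(x_i). Step sizes h_i = 1, 1, 1; slopes of the chords Δ_i = (y_(i+1) - y_i)/h_i = -5, 0, 5.
  1·M_0 + 4·M_1 + 1·M_2 = 6(Δ_1 - Δ_0) = 30
  1·M_1 + 4·M_2 + 1·M_3 = 6(Δ_2 - Δ_1) = 30
Natural end conditions: M_0 = M_3 = 0.
Forward elimination and back-substitution give M_0 = 0, M_1 = 6, M_2 = 6, M_3 = 0.

6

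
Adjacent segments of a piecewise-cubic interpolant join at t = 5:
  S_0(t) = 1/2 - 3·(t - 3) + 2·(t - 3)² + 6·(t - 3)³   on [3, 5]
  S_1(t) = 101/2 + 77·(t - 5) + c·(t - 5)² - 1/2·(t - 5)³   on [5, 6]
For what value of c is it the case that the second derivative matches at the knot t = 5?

S_0''(t) = 4 + 36·(t - 3), so S_0''(5) = 76. On the right, S_1''(5) = 2c, so c = 38.

38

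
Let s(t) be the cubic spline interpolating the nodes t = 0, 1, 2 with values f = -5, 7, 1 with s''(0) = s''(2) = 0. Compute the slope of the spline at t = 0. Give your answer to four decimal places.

Let σ_i = s''(x_i). Step sizes h_i = 1, 1; slopes of the chords Δ_i = (y_(i+1) - y_i)/h_i = 12, -6.
  1·σ_0 + 4·σ_1 + 1·σ_2 = 6(Δ_1 - Δ_0) = -108
Natural end conditions: σ_0 = σ_2 = 0.
Solving: σ_0 = 0, σ_1 = -27, σ_2 = 0.
On [0, 1], s'(t) = b_0 + 2c_0·t + 3d_0·t² with b_0 = Δ_0 - h_0(2σ_0 + σ_1)/6 = 33/2, c_0 = σ_0/2 = 0, d_0 = (σ_1 - σ_0)/(6h_0) = -9/2. So s'(0) = 33/2.

16.5000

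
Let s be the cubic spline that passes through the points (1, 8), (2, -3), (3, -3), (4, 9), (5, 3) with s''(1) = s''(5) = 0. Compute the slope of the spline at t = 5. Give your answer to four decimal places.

Write M_i for s''(x_i). With h_i = 1, 1, 1, 1 and divided differences Δ_i = -11, 0, 12, -6, the continuity of s' gives the tridiagonal system
  1·M_0 + 4·M_1 + 1·M_2 = 6(Δ_1 - Δ_0) = 66
  1·M_1 + 4·M_2 + 1·M_3 = 6(Δ_2 - Δ_1) = 72
  1·M_2 + 4·M_3 + 1·M_4 = 6(Δ_3 - Δ_2) = -108
Natural end conditions: M_0 = M_4 = 0.
Hence M_0 = 0, M_1 = 297/28, M_2 = 165/7, M_3 = -921/28, M_4 = 0.
On [4, 5], s'(t) = b_3 + 2c_3·(t - 4) + 3d_3·(t - 4)² with b_3 = Δ_3 - h_3(2M_3 + M_4)/6 = 139/28, c_3 = M_3/2 = -921/56, d_3 = (M_4 - M_3)/(6h_3) = 307/56. So s'(5) = -643/56.

-11.4821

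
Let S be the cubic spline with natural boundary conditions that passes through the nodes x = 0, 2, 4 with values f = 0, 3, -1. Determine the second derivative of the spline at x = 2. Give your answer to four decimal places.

With m_i denoting the second derivative at x_i, h_i = 2, 2, and Δ_i = (y_(i+1) − y_i)/h_i = 3/2, -2:
  2·m_0 + 8·m_1 + 2·m_2 = 6(Δ_1 - Δ_0) = -21
Natural end conditions: m_0 = m_2 = 0.
Solving: m_0 = 0, m_1 = -21/8, m_2 = 0.

-2.6250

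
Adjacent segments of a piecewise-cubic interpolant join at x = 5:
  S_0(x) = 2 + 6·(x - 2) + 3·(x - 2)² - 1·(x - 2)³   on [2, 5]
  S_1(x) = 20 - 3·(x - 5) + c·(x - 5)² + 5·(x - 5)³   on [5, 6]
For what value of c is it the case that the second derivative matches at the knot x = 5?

S_0''(x) = 6 - 6·(x - 2), so S_0''(5) = -12. On the right, S_1''(5) = 2c, so c = -6.

-6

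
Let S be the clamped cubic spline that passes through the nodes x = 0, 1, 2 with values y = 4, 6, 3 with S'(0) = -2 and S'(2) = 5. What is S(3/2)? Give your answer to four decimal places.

Write m_i for S''(x_i). With h_i = 1, 1 and divided differences Δ_i = 2, -3, the continuity of S' gives the tridiagonal system
  1·m_0 + 4·m_1 + 1·m_2 = 6(Δ_1 - Δ_0) = -30
Clamped end conditions give two more equations: 2h_0·m_0 + h_0·m_1 = 6(Δ_0 - S'(0)) = 24 and h_1·m_1 + 2h_1·m_2 = 6(S'(2) - Δ_1) = 48.
Forward elimination and back-substitution give m_0 = 23, m_1 = -22, m_2 = 35.
On [1, 2], S(x) = 6 - 3/2·(x - 1) - 11·(x - 1)² + 19/2·(x - 1)³.
With (x - 1) = 1/2: S(3/2) = 59/16.

3.6875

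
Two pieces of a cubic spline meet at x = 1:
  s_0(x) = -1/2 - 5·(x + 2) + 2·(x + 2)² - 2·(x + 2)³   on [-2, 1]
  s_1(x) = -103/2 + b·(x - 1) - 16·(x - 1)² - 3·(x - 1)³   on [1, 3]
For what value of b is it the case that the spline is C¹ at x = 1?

-47

s_0'(x) = -5 + 4·(x + 2) - 6·(x + 2)², so s_0'(1) = -47. On the right, s_1'(1) = b, so b = -47.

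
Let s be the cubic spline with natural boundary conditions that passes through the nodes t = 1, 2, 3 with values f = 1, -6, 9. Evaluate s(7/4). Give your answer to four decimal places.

Put M_i = s'' at the i-th knot. Here h = (1, 1) and Δ = (-7, 15), so the interior equations h_(i-1)·M_(i-1) + 2(h_(i-1)+h_i)·M_i + h_i·M_(i+1) = 6(Δ_i − Δ_(i-1)) read
  1·M_0 + 4·M_1 + 1·M_2 = 6(Δ_1 - Δ_0) = 132
Natural end conditions: M_0 = M_2 = 0.
Solving: M_0 = 0, M_1 = 33, M_2 = 0.
On [1, 2], s(t) = 1 - 25/2·(t - 1) + 0·(t - 1)² + 11/2·(t - 1)³.
With (t - 1) = 3/4: s(7/4) = -775/128.

-6.0547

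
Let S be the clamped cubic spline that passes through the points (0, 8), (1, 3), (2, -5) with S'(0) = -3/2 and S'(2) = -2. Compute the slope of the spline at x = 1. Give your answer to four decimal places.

With σ_i denoting the second derivative at x_i, h_i = 1, 1, and Δ_i = (y_(i+1) − y_i)/h_i = -5, -8:
  1·σ_0 + 4·σ_1 + 1·σ_2 = 6(Δ_1 - Δ_0) = -18
Clamped end conditions give two more equations: 2h_0·σ_0 + h_0·σ_1 = 6(Δ_0 - S'(0)) = -21 and h_1·σ_1 + 2h_1·σ_2 = 6(S'(2) - Δ_1) = 36.
Solving the tridiagonal system: σ_0 = -25/4, σ_1 = -17/2, σ_2 = 89/4.
On [1, 2], S'(x) = b_1 + 2c_1·(x - 1) + 3d_1·(x - 1)² with b_1 = Δ_1 - h_1(2σ_1 + σ_2)/6 = -71/8, c_1 = σ_1/2 = -17/4, d_1 = (σ_2 - σ_1)/(6h_1) = 41/8. So S'(1) = -71/8.

-8.8750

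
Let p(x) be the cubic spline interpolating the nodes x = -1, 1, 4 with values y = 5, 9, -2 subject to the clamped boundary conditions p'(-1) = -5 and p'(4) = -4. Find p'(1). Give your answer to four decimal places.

1.9000

Write m_i for p''(x_i). With h_i = 2, 3 and divided differences Δ_i = 2, -11/3, the continuity of p' gives the tridiagonal system
  2·m_0 + 10·m_1 + 3·m_2 = 6(Δ_1 - Δ_0) = -34
Clamped end conditions give two more equations: 2h_0·m_0 + h_0·m_1 = 6(Δ_0 - p'(-1)) = 42 and h_1·m_1 + 2h_1·m_2 = 6(p'(4) - Δ_1) = -2.
Solving: m_0 = 141/10, m_1 = -36/5, m_2 = 49/15.
On [1, 4], p'(x) = b_1 + 2c_1·(x - 1) + 3d_1·(x - 1)² with b_1 = Δ_1 - h_1(2m_1 + m_2)/6 = 19/10, c_1 = m_1/2 = -18/5, d_1 = (m_2 - m_1)/(6h_1) = 157/270. So p'(1) = 19/10.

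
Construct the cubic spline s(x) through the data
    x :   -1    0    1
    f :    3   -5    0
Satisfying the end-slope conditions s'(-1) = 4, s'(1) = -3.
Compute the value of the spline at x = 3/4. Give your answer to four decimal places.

Let σ_i = s''(x_i). Step sizes h_i = 1, 1; slopes of the chords Δ_i = (y_(i+1) - y_i)/h_i = -8, 5.
  1·σ_0 + 4·σ_1 + 1·σ_2 = 6(Δ_1 - Δ_0) = 78
Clamped end conditions give two more equations: 2h_0·σ_0 + h_0·σ_1 = 6(Δ_0 - s'(-1)) = -72 and h_1·σ_1 + 2h_1·σ_2 = 6(s'(1) - Δ_1) = -48.
Forward elimination and back-substitution give σ_0 = -59, σ_1 = 46, σ_2 = -47.
On [0, 1], s(x) = -5 - 5/2·x + 23·x² - 31/2·x³.
With x = 3/4: s(3/4) = -61/128.

-0.4766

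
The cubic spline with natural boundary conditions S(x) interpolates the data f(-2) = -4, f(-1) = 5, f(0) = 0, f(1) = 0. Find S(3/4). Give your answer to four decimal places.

-0.5313

With M_i denoting the second derivative at x_i, h_i = 1, 1, 1, and Δ_i = (y_(i+1) − y_i)/h_i = 9, -5, 0:
  1·M_0 + 4·M_1 + 1·M_2 = 6(Δ_1 - Δ_0) = -84
  1·M_1 + 4·M_2 + 1·M_3 = 6(Δ_2 - Δ_1) = 30
Natural end conditions: M_0 = M_3 = 0.
Solving the tridiagonal system: M_0 = 0, M_1 = -122/5, M_2 = 68/5, M_3 = 0.
On [0, 1], S(x) = 0 - 68/15·x + 34/5·x² - 34/15·x³.
With x = 3/4: S(3/4) = -17/32.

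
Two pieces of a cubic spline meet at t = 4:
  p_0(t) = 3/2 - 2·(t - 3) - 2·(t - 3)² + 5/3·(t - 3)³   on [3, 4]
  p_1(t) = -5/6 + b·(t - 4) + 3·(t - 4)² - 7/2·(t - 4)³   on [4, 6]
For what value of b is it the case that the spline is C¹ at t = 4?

p_0'(t) = -2 - 4·(t - 3) + 5·(t - 3)², so p_0'(4) = -1. On the right, p_1'(4) = b, so b = -1.

-1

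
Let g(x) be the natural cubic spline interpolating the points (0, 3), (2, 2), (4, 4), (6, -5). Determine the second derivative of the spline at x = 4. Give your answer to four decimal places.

Put m_i = g'' at the i-th knot. Here h = (2, 2, 2) and Δ = (-1/2, 1, -9/2), so the interior equations h_(i-1)·m_(i-1) + 2(h_(i-1)+h_i)·m_i + h_i·m_(i+1) = 6(Δ_i − Δ_(i-1)) read
  2·m_0 + 8·m_1 + 2·m_2 = 6(Δ_1 - Δ_0) = 9
  2·m_1 + 8·m_2 + 2·m_3 = 6(Δ_2 - Δ_1) = -33
Natural end conditions: m_0 = m_3 = 0.
Solving: m_0 = 0, m_1 = 23/10, m_2 = -47/10, m_3 = 0.

-4.7000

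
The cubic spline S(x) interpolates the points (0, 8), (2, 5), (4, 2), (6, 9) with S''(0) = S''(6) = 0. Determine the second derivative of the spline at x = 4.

Put σ_i = S'' at the i-th knot. Here h = (2, 2, 2) and Δ = (-3/2, -3/2, 7/2), so the interior equations h_(i-1)·σ_(i-1) + 2(h_(i-1)+h_i)·σ_i + h_i·σ_(i+1) = 6(Δ_i − Δ_(i-1)) read
  2·σ_0 + 8·σ_1 + 2·σ_2 = 6(Δ_1 - Δ_0) = 0
  2·σ_1 + 8·σ_2 + 2·σ_3 = 6(Δ_2 - Δ_1) = 30
Natural end conditions: σ_0 = σ_3 = 0.
Forward elimination and back-substitution give σ_0 = 0, σ_1 = -1, σ_2 = 4, σ_3 = 0.

4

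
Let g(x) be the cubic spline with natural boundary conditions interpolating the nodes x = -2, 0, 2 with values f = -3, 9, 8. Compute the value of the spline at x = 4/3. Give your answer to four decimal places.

With m_i denoting the second derivative at x_i, h_i = 2, 2, and Δ_i = (y_(i+1) − y_i)/h_i = 6, -1/2:
  2·m_0 + 8·m_1 + 2·m_2 = 6(Δ_1 - Δ_0) = -39
Natural end conditions: m_0 = m_2 = 0.
Hence m_0 = 0, m_1 = -39/8, m_2 = 0.
On [0, 2], g(x) = 9 + 11/4·x - 39/16·x² + 13/32·x³.
With x = 4/3: g(4/3) = 251/27.

9.2963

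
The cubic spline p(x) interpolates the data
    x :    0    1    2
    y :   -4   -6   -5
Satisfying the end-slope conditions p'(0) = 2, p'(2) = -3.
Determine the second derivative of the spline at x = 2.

-19

Let m_i = p''(x_i). Step sizes h_i = 1, 1; slopes of the chords Δ_i = (y_(i+1) - y_i)/h_i = -2, 1.
  1·m_0 + 4·m_1 + 1·m_2 = 6(Δ_1 - Δ_0) = 18
Clamped end conditions give two more equations: 2h_0·m_0 + h_0·m_1 = 6(Δ_0 - p'(0)) = -24 and h_1·m_1 + 2h_1·m_2 = 6(p'(2) - Δ_1) = -24.
Hence m_0 = -19, m_1 = 14, m_2 = -19.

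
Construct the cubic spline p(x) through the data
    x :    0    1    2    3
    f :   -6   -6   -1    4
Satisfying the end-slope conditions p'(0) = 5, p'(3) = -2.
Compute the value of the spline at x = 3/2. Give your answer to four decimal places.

Put M_i = p'' at the i-th knot. Here h = (1, 1, 1) and Δ = (0, 5, 5), so the interior equations h_(i-1)·M_(i-1) + 2(h_(i-1)+h_i)·M_i + h_i·M_(i+1) = 6(Δ_i − Δ_(i-1)) read
  1·M_0 + 4·M_1 + 1·M_2 = 6(Δ_1 - Δ_0) = 30
  1·M_1 + 4·M_2 + 1·M_3 = 6(Δ_2 - Δ_1) = 0
Clamped end conditions give two more equations: 2h_0·M_0 + h_0·M_1 = 6(Δ_0 - p'(0)) = -30 and h_2·M_2 + 2h_2·M_3 = 6(p'(3) - Δ_2) = -42.
Hence M_0 = -316/15, M_1 = 182/15, M_2 = 38/15, M_3 = -334/15.
On [1, 2], p(x) = -6 + 8/15·(x - 1) + 91/15·(x - 1)² - 8/5·(x - 1)³.
With (x - 1) = 1/2: p(3/2) = -53/12.

-4.4167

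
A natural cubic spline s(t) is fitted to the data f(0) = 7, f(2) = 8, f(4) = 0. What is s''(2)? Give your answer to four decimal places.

Put m_i = s'' at the i-th knot. Here h = (2, 2) and Δ = (1/2, -4), so the interior equations h_(i-1)·m_(i-1) + 2(h_(i-1)+h_i)·m_i + h_i·m_(i+1) = 6(Δ_i − Δ_(i-1)) read
  2·m_0 + 8·m_1 + 2·m_2 = 6(Δ_1 - Δ_0) = -27
Natural end conditions: m_0 = m_2 = 0.
Hence m_0 = 0, m_1 = -27/8, m_2 = 0.

-3.3750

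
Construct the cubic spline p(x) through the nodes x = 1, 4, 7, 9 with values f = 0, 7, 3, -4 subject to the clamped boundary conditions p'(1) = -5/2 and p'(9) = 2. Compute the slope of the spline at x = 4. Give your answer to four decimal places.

Let M_i = p''(x_i). Step sizes h_i = 3, 3, 2; slopes of the chords Δ_i = (y_(i+1) - y_i)/h_i = 7/3, -4/3, -7/2.
  3·M_0 + 12·M_1 + 3·M_2 = 6(Δ_1 - Δ_0) = -22
  3·M_1 + 10·M_2 + 2·M_3 = 6(Δ_2 - Δ_1) = -13
Clamped end conditions give two more equations: 2h_0·M_0 + h_0·M_1 = 6(Δ_0 - p'(1)) = 29 and h_2·M_2 + 2h_2·M_3 = 6(p'(9) - Δ_2) = 33.
Solving: M_0 = 237/38, M_1 = -160/57, M_2 = -89/38, M_3 = 179/19.
On [4, 7], p'(x) = b_1 + 2c_1·(x - 4) + 3d_1·(x - 4)² with b_1 = Δ_1 - h_1(2M_1 + M_2)/6 = 201/76, c_1 = M_1/2 = -80/57, d_1 = (M_2 - M_1)/(6h_1) = 53/2052. So p'(4) = 201/76.

2.6447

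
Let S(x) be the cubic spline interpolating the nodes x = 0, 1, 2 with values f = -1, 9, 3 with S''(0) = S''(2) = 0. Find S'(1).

Put m_i = S'' at the i-th knot. Here h = (1, 1) and Δ = (10, -6), so the interior equations h_(i-1)·m_(i-1) + 2(h_(i-1)+h_i)·m_i + h_i·m_(i+1) = 6(Δ_i − Δ_(i-1)) read
  1·m_0 + 4·m_1 + 1·m_2 = 6(Δ_1 - Δ_0) = -96
Natural end conditions: m_0 = m_2 = 0.
Solving: m_0 = 0, m_1 = -24, m_2 = 0.
On [1, 2], S'(x) = b_1 + 2c_1·(x - 1) + 3d_1·(x - 1)² with b_1 = Δ_1 - h_1(2m_1 + m_2)/6 = 2, c_1 = m_1/2 = -12, d_1 = (m_2 - m_1)/(6h_1) = 4. So S'(1) = 2.

2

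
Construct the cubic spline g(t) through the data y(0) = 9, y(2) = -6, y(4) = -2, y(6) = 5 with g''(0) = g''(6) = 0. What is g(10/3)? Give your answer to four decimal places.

-4.6025

Write M_i for g''(x_i). With h_i = 2, 2, 2 and divided differences Δ_i = -15/2, 2, 7/2, the continuity of g' gives the tridiagonal system
  2·M_0 + 8·M_1 + 2·M_2 = 6(Δ_1 - Δ_0) = 57
  2·M_1 + 8·M_2 + 2·M_3 = 6(Δ_2 - Δ_1) = 9
Natural end conditions: M_0 = M_3 = 0.
Solving the tridiagonal system: M_0 = 0, M_1 = 73/10, M_2 = -7/10, M_3 = 0.
On [2, 4], g(t) = -6 - 79/30·(t - 2) + 73/20·(t - 2)² - 2/3·(t - 2)³.
With (t - 2) = 4/3: g(10/3) = -1864/405.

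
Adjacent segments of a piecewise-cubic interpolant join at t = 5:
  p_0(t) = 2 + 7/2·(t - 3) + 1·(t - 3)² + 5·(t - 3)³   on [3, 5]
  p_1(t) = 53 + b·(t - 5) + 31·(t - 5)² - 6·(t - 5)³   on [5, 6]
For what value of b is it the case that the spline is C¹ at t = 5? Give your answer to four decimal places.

67.5000

p_0'(t) = 7/2 + 2·(t - 3) + 15·(t - 3)², so p_0'(5) = 135/2. On the right, p_1'(5) = b, so b = 135/2.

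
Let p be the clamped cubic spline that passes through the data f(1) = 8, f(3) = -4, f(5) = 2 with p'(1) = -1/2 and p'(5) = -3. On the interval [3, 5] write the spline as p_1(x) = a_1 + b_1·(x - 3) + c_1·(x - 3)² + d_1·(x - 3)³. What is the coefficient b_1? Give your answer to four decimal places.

Write M_i for p''(x_i). With h_i = 2, 2 and divided differences Δ_i = -6, 3, the continuity of p' gives the tridiagonal system
  2·M_0 + 8·M_1 + 2·M_2 = 6(Δ_1 - Δ_0) = 54
Clamped end conditions give two more equations: 2h_0·M_0 + h_0·M_1 = 6(Δ_0 - p'(1)) = -33 and h_1·M_1 + 2h_1·M_2 = 6(p'(5) - Δ_1) = -36.
Forward elimination and back-substitution give M_0 = -125/8, M_1 = 59/4, M_2 = -131/8.
On [3, 5], with p_1(x) = a_1 + b_1·(x - 3) + c_1·(x - 3)² + d_1·(x - 3)³: c_1 = M_1/2 = 59/8, d_1 = (M_2 - M_1)/(6h_1) = -83/32, b_1 = Δ_1 - h_1(2M_1 + M_2)/6 = -11/8.

-1.3750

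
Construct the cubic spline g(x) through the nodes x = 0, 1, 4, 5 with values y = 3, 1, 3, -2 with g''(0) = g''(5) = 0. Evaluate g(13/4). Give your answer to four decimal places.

3.8935

Put M_i = g'' at the i-th knot. Here h = (1, 3, 1) and Δ = (-2, 2/3, -5), so the interior equations h_(i-1)·M_(i-1) + 2(h_(i-1)+h_i)·M_i + h_i·M_(i+1) = 6(Δ_i − Δ_(i-1)) read
  1·M_0 + 8·M_1 + 3·M_2 = 6(Δ_1 - Δ_0) = 16
  3·M_1 + 8·M_2 + 1·M_3 = 6(Δ_2 - Δ_1) = -34
Natural end conditions: M_0 = M_3 = 0.
Hence M_0 = 0, M_1 = 46/11, M_2 = -64/11, M_3 = 0.
On [1, 4], g(x) = 1 - 20/33·(x - 1) + 23/11·(x - 1)² - 5/9·(x - 1)³.
With (x - 1) = 9/4: g(13/4) = 2741/704.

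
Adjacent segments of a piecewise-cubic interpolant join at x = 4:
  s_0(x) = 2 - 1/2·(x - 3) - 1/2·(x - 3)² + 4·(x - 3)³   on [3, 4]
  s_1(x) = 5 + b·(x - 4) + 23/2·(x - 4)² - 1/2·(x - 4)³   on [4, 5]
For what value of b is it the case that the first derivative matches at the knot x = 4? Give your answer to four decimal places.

10.5000

s_0'(x) = -1/2 - 1·(x - 3) + 12·(x - 3)², so s_0'(4) = 21/2. On the right, s_1'(4) = b, so b = 21/2.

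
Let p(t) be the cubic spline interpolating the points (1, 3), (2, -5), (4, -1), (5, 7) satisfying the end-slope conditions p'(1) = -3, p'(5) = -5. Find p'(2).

-8

Write σ_i for p''(x_i). With h_i = 1, 2, 1 and divided differences Δ_i = -8, 2, 8, the continuity of p' gives the tridiagonal system
  1·σ_0 + 6·σ_1 + 2·σ_2 = 6(Δ_1 - Δ_0) = 60
  2·σ_1 + 6·σ_2 + 1·σ_3 = 6(Δ_2 - Δ_1) = 36
Clamped end conditions give two more equations: 2h_0·σ_0 + h_0·σ_1 = 6(Δ_0 - p'(1)) = -30 and h_2·σ_2 + 2h_2·σ_3 = 6(p'(5) - Δ_2) = -78.
Solving: σ_0 = -20, σ_1 = 10, σ_2 = 10, σ_3 = -44.
On [2, 4], p'(t) = b_1 + 2c_1·(t - 2) + 3d_1·(t - 2)² with b_1 = Δ_1 - h_1(2σ_1 + σ_2)/6 = -8, c_1 = σ_1/2 = 5, d_1 = (σ_2 - σ_1)/(6h_1) = 0. So p'(2) = -8.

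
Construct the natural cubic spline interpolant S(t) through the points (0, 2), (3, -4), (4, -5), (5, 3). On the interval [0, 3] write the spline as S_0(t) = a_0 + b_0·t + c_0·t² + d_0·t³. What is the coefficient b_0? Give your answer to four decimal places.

-1.5161

With m_i denoting the second derivative at x_i, h_i = 3, 1, 1, and Δ_i = (y_(i+1) − y_i)/h_i = -2, -1, 8:
  3·m_0 + 8·m_1 + 1·m_2 = 6(Δ_1 - Δ_0) = 6
  1·m_1 + 4·m_2 + 1·m_3 = 6(Δ_2 - Δ_1) = 54
Natural end conditions: m_0 = m_3 = 0.
Solving the tridiagonal system: m_0 = 0, m_1 = -30/31, m_2 = 426/31, m_3 = 0.
On [0, 3], with S_0(t) = a_0 + b_0·t + c_0·t² + d_0·t³: c_0 = m_0/2 = 0, d_0 = (m_1 - m_0)/(6h_0) = -5/93, b_0 = Δ_0 - h_0(2m_0 + m_1)/6 = -47/31.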